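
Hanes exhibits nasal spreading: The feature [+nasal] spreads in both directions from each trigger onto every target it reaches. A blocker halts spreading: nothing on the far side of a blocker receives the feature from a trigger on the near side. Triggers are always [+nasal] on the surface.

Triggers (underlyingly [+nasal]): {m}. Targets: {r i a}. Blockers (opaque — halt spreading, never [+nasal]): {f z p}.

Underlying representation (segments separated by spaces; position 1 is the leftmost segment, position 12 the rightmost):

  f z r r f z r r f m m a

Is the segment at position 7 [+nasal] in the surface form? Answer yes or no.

From /m/ at 10 rightward: 11 /m/ is itself a trigger — this domain ends here.
From /m/ at 10 leftward: 9 /f/ blocks.
From /m/ at 11 rightward: 12 /a/ → [+nasal]; word edge.
From /m/ at 11 leftward: 10 /m/ is itself a trigger — this domain ends here.
Targets with no active source: positions 3 4 7 8 stay [-nasal].
[+nasal] positions on the surface: 10 11 12.

no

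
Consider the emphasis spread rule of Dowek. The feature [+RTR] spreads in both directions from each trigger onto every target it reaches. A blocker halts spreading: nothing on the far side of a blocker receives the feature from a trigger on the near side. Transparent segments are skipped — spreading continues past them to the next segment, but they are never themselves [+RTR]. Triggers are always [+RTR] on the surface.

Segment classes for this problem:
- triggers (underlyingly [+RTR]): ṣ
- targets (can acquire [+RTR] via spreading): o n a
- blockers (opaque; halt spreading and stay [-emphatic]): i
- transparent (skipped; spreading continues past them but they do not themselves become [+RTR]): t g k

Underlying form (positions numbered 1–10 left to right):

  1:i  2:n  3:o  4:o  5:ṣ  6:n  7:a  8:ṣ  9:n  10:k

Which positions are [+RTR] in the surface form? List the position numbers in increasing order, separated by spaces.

2 3 4 5 6 7 8 9

From /ṣ/ at 5 rightward: 6 /n/ → [+RTR]; 7 /a/ → [+RTR]; 8 /ṣ/ is itself a trigger — this domain ends here.
From /ṣ/ at 5 leftward: 4 /o/ → [+RTR]; 3 /o/ → [+RTR]; 2 /n/ → [+RTR]; 1 /i/ blocks.
From /ṣ/ at 8 rightward: 9 /n/ → [+RTR]; 10 /k/ transparent; word edge.
From /ṣ/ at 8 leftward: 7 /a/ → [+RTR]; 6 /n/ → [+RTR]; 5 /ṣ/ is itself a trigger — this domain ends here.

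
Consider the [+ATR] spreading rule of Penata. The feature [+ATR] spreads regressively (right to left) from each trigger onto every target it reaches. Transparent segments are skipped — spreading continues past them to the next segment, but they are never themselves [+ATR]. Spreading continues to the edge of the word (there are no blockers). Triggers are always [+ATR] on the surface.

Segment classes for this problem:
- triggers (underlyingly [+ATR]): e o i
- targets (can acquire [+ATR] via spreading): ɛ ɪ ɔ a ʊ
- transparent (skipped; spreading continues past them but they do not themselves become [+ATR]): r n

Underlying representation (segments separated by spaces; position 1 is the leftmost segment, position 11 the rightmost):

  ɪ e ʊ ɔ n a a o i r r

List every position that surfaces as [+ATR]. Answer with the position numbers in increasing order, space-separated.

From /e/ at 2 leftward: 1 /ɪ/ → [+ATR]; word edge.
From /o/ at 8 leftward: 7 /a/ → [+ATR]; 6 /a/ → [+ATR]; 5 /n/ transparent; 4 /ɔ/ → [+ATR]; 3 /ʊ/ → [+ATR]; 2 /e/ is itself a trigger — this domain ends here.
From /i/ at 9 leftward: 8 /o/ is itself a trigger — this domain ends here.

1 2 3 4 6 7 8 9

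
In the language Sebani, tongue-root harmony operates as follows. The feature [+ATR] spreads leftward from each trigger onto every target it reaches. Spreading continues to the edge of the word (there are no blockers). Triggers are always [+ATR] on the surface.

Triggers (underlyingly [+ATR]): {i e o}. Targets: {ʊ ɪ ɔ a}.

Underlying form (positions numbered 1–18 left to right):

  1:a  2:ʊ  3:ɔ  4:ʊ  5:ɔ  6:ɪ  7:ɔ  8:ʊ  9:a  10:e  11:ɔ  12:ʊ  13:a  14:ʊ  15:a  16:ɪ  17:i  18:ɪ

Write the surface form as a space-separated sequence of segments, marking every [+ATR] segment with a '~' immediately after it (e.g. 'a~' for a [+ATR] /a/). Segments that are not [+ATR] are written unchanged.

From /e/ at 10 leftward: 9 /a/ → [+ATR]; 8 /ʊ/ → [+ATR]; 7 /ɔ/ → [+ATR]; 6 /ɪ/ → [+ATR]; 5 /ɔ/ → [+ATR]; 4 /ʊ/ → [+ATR]; 3 /ɔ/ → [+ATR]; 2 /ʊ/ → [+ATR]; 1 /a/ → [+ATR]; word edge.
From /i/ at 17 leftward: 16 /ɪ/ → [+ATR]; 15 /a/ → [+ATR]; 14 /ʊ/ → [+ATR]; 13 /a/ → [+ATR]; 12 /ʊ/ → [+ATR]; 11 /ɔ/ → [+ATR]; 10 /e/ is itself a trigger — this domain ends here.
Target with no active source: position 18 stays [-ATR].
[+ATR] positions on the surface: 1 2 3 4 5 6 7 8 9 10 11 12 13 14 15 16 17.

a~ ʊ~ ɔ~ ʊ~ ɔ~ ɪ~ ɔ~ ʊ~ a~ e~ ɔ~ ʊ~ a~ ʊ~ a~ ɪ~ i~ ɪ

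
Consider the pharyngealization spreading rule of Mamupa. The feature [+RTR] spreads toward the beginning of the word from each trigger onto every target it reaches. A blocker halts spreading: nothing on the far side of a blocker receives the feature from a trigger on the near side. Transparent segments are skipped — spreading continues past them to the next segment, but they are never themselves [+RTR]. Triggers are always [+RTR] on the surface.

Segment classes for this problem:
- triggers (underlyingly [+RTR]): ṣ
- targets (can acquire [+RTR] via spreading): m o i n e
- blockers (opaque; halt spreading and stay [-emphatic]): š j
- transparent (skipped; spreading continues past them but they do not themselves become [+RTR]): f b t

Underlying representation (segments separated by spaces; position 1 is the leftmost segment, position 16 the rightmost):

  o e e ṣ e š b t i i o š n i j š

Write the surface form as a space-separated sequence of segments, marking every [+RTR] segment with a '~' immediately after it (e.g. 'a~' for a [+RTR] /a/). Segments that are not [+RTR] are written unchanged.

o~ e~ e~ ṣ~ e š b t i i o š n i j š

From /ṣ/ at 4 leftward: 3 /e/ → [+RTR]; 2 /e/ → [+RTR]; 1 /o/ → [+RTR]; word edge.
Targets with no active source: positions 5 9 10 11 13 14 stay [-emphatic].
[+RTR] positions on the surface: 1 2 3 4.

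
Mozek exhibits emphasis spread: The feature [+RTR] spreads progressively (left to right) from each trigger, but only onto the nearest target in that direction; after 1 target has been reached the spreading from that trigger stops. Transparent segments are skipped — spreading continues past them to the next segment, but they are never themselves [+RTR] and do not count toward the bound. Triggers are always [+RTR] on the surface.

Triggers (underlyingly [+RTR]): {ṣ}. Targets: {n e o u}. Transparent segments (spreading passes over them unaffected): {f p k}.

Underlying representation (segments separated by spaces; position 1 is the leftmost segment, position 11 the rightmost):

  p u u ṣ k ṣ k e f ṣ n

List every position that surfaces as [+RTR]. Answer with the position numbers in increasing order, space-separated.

From /ṣ/ at 4 rightward: 5 /k/ transparent; 6 /ṣ/ is itself a trigger — this domain ends here.
From /ṣ/ at 6 rightward: 7 /k/ transparent; 8 /e/ → [+RTR]; bound reached.
From /ṣ/ at 10 rightward: 11 /n/ → [+RTR]; bound reached.
Targets with no active source: positions 2 3 stay [-emphatic].

4 6 8 10 11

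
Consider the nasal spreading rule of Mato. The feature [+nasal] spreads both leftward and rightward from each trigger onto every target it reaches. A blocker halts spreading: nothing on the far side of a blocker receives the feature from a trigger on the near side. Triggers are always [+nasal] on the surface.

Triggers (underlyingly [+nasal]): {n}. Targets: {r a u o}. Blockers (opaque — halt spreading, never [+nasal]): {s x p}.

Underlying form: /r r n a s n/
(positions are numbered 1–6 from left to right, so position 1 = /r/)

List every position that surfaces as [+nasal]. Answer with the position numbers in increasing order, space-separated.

1 2 3 4 6

From /n/ at 3 rightward: 4 /a/ → [+nasal]; 5 /s/ blocks.
From /n/ at 3 leftward: 2 /r/ → [+nasal]; 1 /r/ → [+nasal]; word edge.
From /n/ at 6 rightward: word edge.
From /n/ at 6 leftward: 5 /s/ blocks.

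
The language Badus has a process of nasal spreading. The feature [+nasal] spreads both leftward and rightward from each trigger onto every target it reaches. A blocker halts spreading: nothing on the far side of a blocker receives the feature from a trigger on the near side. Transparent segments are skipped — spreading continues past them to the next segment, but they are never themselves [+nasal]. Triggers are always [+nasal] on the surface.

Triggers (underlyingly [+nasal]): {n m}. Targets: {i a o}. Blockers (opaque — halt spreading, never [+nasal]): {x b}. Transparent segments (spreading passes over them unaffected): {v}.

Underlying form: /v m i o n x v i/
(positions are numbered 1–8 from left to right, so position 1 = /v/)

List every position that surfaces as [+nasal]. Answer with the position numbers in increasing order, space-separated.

From /m/ at 2 rightward: 3 /i/ → [+nasal]; 4 /o/ → [+nasal]; 5 /n/ is itself a trigger — this domain ends here.
From /m/ at 2 leftward: 1 /v/ transparent; word edge.
From /n/ at 5 rightward: 6 /x/ blocks.
From /n/ at 5 leftward: 4 /o/ → [+nasal]; 3 /i/ → [+nasal]; 2 /m/ is itself a trigger — this domain ends here.
Target with no active source: position 8 stays [-nasal].

2 3 4 5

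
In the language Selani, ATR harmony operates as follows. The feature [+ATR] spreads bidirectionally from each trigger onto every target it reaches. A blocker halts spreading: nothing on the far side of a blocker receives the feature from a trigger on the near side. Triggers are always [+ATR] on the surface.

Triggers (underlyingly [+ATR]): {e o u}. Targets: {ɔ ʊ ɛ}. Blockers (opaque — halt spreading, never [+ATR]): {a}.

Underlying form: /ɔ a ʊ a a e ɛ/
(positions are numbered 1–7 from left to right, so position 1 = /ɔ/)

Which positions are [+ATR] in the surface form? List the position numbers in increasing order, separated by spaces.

6 7

From /e/ at 6 rightward: 7 /ɛ/ → [+ATR]; word edge.
From /e/ at 6 leftward: 5 /a/ blocks.
Targets with no active source: positions 1 3 stay [-ATR].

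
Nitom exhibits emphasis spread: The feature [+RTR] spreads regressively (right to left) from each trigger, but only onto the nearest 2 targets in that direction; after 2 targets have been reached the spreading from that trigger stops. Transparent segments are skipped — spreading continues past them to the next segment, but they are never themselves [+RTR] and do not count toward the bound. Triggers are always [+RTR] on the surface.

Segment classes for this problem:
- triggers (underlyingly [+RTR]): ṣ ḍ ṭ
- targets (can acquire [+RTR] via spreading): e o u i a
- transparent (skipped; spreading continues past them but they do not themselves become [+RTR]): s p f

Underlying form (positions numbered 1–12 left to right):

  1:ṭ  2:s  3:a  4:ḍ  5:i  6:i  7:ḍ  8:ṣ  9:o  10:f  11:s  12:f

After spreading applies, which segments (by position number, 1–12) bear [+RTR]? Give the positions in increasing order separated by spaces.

1 3 4 5 6 7 8

From /ṭ/ at 1 leftward: word edge.
From /ḍ/ at 4 leftward: 3 /a/ → [+RTR]; 2 /s/ transparent; 1 /ṭ/ is itself a trigger — this domain ends here.
From /ḍ/ at 7 leftward: 6 /i/ → [+RTR]; 5 /i/ → [+RTR]; bound reached.
From /ṣ/ at 8 leftward: 7 /ḍ/ is itself a trigger — this domain ends here.
Target with no active source: position 9 stays [-emphatic].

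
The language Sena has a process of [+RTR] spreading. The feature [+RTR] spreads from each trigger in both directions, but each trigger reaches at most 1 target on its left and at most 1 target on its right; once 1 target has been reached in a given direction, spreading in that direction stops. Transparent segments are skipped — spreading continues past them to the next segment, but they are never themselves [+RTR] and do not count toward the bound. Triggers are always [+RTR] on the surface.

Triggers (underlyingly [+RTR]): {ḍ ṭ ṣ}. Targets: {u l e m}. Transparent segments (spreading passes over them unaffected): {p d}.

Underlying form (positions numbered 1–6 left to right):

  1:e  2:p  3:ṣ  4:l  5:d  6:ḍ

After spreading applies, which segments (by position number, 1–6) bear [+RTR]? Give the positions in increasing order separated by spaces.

1 3 4 6

From /ṣ/ at 3 rightward: 4 /l/ → [+RTR]; bound reached.
From /ṣ/ at 3 leftward: 2 /p/ transparent; 1 /e/ → [+RTR]; bound reached.
From /ḍ/ at 6 rightward: word edge.
From /ḍ/ at 6 leftward: 5 /d/ transparent; 4 /l/ → [+RTR]; bound reached.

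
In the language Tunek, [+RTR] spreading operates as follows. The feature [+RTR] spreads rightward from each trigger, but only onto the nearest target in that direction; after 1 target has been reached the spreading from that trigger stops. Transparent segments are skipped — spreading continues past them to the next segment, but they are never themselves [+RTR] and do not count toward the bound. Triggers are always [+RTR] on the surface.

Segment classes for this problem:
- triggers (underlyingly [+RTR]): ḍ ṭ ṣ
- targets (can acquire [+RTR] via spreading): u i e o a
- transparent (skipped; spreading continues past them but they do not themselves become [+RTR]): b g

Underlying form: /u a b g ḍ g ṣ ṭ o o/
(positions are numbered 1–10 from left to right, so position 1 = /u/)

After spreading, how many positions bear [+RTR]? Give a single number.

From /ḍ/ at 5 rightward: 6 /g/ transparent; 7 /ṣ/ is itself a trigger — this domain ends here.
From /ṣ/ at 7 rightward: 8 /ṭ/ is itself a trigger — this domain ends here.
From /ṭ/ at 8 rightward: 9 /o/ → [+RTR]; bound reached.
Targets with no active source: positions 1 2 10 stay [-emphatic].
[+RTR] positions on the surface: 5 7 8 9.

4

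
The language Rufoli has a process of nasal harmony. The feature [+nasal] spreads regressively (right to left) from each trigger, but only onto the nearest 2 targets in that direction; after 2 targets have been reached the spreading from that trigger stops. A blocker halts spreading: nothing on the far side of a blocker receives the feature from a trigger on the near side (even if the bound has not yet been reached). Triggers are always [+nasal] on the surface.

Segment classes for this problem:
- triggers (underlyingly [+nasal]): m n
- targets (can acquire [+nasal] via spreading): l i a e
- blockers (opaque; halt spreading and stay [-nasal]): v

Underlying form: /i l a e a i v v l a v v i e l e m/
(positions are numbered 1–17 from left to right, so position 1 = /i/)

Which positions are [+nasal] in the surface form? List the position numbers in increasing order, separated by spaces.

15 16 17

From /m/ at 17 leftward: 16 /e/ → [+nasal]; 15 /l/ → [+nasal]; bound reached.
Targets with no active source: positions 1 2 3 4 5 6 9 10 13 14 stay [-nasal].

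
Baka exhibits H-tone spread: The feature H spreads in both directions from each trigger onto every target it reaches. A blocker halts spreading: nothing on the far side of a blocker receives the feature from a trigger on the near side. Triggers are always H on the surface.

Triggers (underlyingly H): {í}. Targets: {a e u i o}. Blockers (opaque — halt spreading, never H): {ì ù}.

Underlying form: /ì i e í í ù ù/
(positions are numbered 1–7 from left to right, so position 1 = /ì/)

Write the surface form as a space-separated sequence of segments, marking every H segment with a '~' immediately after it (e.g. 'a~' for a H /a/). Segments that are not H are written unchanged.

From /í/ at 4 rightward: 5 /í/ is itself a trigger — this domain ends here.
From /í/ at 4 leftward: 3 /e/ → H; 2 /i/ → H; 1 /ì/ blocks.
From /í/ at 5 rightward: 6 /ù/ blocks.
From /í/ at 5 leftward: 4 /í/ is itself a trigger — this domain ends here.
H positions on the surface: 2 3 4 5.

ì i~ e~ í~ í~ ù ù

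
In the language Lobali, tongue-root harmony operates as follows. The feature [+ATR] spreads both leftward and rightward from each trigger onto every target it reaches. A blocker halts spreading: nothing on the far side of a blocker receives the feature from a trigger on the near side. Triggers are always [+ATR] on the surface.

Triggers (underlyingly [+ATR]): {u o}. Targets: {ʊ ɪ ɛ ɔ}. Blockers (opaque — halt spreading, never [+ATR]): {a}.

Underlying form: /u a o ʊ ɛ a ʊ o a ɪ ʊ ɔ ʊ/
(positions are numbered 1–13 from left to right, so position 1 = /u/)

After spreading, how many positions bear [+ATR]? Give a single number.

From /u/ at 1 rightward: 2 /a/ blocks.
From /u/ at 1 leftward: word edge.
From /o/ at 3 rightward: 4 /ʊ/ → [+ATR]; 5 /ɛ/ → [+ATR]; 6 /a/ blocks.
From /o/ at 3 leftward: 2 /a/ blocks.
From /o/ at 8 rightward: 9 /a/ blocks.
From /o/ at 8 leftward: 7 /ʊ/ → [+ATR]; 6 /a/ blocks.
Targets with no active source: positions 10 11 12 13 stay [-ATR].
[+ATR] positions on the surface: 1 3 4 5 7 8.

6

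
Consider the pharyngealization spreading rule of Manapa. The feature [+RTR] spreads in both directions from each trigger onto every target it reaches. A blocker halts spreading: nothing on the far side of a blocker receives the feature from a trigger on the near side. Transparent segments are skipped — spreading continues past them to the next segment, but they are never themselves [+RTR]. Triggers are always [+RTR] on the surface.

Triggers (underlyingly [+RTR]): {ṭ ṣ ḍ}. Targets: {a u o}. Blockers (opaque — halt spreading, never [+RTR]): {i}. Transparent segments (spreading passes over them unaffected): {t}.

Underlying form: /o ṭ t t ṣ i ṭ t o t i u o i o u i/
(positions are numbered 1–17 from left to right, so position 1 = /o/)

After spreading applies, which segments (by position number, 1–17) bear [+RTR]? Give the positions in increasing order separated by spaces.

From /ṭ/ at 2 rightward: 3 /t/ transparent; 4 /t/ transparent; 5 /ṣ/ is itself a trigger — this domain ends here.
From /ṭ/ at 2 leftward: 1 /o/ → [+RTR]; word edge.
From /ṣ/ at 5 rightward: 6 /i/ blocks.
From /ṣ/ at 5 leftward: 4 /t/ transparent; 3 /t/ transparent; 2 /ṭ/ is itself a trigger — this domain ends here.
From /ṭ/ at 7 rightward: 8 /t/ transparent; 9 /o/ → [+RTR]; 10 /t/ transparent; 11 /i/ blocks.
From /ṭ/ at 7 leftward: 6 /i/ blocks.
Targets with no active source: positions 12 13 15 16 stay [-emphatic].

1 2 5 7 9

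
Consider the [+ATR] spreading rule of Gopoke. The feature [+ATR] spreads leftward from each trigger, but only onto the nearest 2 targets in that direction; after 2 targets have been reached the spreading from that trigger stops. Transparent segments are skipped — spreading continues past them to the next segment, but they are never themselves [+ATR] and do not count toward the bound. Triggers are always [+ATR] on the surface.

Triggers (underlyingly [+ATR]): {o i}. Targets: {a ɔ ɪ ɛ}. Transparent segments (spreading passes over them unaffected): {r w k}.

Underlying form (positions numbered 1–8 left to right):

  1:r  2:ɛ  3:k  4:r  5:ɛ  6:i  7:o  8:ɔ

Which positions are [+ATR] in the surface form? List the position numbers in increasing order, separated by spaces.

From /i/ at 6 leftward: 5 /ɛ/ → [+ATR]; 4 /r/ transparent; 3 /k/ transparent; 2 /ɛ/ → [+ATR]; bound reached.
From /o/ at 7 leftward: 6 /i/ is itself a trigger — this domain ends here.
Target with no active source: position 8 stays [-ATR].

2 5 6 7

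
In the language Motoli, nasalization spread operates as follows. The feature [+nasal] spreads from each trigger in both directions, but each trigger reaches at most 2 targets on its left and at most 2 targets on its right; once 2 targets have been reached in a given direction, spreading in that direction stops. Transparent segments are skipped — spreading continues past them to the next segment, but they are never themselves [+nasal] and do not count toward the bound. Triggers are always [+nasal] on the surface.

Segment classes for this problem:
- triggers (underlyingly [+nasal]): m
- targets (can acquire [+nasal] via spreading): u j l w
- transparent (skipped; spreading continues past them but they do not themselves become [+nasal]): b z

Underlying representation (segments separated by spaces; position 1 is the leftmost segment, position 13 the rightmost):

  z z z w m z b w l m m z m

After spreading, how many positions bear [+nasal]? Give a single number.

7

From /m/ at 5 rightward: 6 /z/ transparent; 7 /b/ transparent; 8 /w/ → [+nasal]; 9 /l/ → [+nasal]; bound reached.
From /m/ at 5 leftward: 4 /w/ → [+nasal]; 3 /z/ transparent; 2 /z/ transparent; 1 /z/ transparent; word edge.
From /m/ at 10 rightward: 11 /m/ is itself a trigger — this domain ends here.
From /m/ at 10 leftward: 9 /l/ → [+nasal]; 8 /w/ → [+nasal]; bound reached.
From /m/ at 11 rightward: 12 /z/ transparent; 13 /m/ is itself a trigger — this domain ends here.
From /m/ at 11 leftward: 10 /m/ is itself a trigger — this domain ends here.
From /m/ at 13 rightward: word edge.
From /m/ at 13 leftward: 12 /z/ transparent; 11 /m/ is itself a trigger — this domain ends here.
[+nasal] positions on the surface: 4 5 8 9 10 11 13.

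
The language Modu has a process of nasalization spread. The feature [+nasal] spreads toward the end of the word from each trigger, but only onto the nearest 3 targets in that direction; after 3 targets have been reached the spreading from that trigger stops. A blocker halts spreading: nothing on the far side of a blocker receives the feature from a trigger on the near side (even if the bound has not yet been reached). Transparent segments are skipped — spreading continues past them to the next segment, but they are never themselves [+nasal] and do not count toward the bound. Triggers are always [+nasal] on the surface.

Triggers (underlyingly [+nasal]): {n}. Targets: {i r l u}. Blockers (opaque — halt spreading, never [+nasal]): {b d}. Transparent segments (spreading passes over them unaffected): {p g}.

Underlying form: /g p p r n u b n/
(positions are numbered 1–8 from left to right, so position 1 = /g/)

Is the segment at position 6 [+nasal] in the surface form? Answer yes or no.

From /n/ at 5 rightward: 6 /u/ → [+nasal]; 7 /b/ blocks.
From /n/ at 8 rightward: word edge.
Target with no active source: position 4 stays [-nasal].
[+nasal] positions on the surface: 5 6 8.

yes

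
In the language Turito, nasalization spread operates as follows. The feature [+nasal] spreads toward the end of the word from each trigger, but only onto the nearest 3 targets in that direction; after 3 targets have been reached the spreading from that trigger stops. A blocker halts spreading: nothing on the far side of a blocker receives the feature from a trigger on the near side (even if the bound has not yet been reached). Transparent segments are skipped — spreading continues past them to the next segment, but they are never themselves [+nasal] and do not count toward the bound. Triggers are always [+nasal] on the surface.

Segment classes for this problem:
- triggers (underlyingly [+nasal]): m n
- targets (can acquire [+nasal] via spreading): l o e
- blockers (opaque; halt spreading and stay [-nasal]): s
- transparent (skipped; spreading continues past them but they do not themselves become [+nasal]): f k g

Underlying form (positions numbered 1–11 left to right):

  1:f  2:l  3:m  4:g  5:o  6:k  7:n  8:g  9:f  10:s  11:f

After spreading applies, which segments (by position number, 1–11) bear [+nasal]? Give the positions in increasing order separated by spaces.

From /m/ at 3 rightward: 4 /g/ transparent; 5 /o/ → [+nasal]; 6 /k/ transparent; 7 /n/ is itself a trigger — this domain ends here.
From /n/ at 7 rightward: 8 /g/ transparent; 9 /f/ transparent; 10 /s/ blocks.
Target with no active source: position 2 stays [-nasal].

3 5 7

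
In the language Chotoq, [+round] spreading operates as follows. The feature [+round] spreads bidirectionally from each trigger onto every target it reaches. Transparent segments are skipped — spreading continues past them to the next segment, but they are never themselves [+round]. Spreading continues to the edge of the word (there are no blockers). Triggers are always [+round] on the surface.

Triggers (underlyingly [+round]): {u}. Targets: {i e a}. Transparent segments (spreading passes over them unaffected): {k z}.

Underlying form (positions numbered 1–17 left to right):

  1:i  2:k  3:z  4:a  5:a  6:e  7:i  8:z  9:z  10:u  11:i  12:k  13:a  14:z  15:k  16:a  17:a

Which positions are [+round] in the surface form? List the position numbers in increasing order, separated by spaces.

1 4 5 6 7 10 11 13 16 17

From /u/ at 10 rightward: 11 /i/ → [+round]; 12 /k/ transparent; 13 /a/ → [+round]; 14 /z/ transparent; 15 /k/ transparent; 16 /a/ → [+round]; 17 /a/ → [+round]; word edge.
From /u/ at 10 leftward: 9 /z/ transparent; 8 /z/ transparent; 7 /i/ → [+round]; 6 /e/ → [+round]; 5 /a/ → [+round]; 4 /a/ → [+round]; 3 /z/ transparent; 2 /k/ transparent; 1 /i/ → [+round]; word edge.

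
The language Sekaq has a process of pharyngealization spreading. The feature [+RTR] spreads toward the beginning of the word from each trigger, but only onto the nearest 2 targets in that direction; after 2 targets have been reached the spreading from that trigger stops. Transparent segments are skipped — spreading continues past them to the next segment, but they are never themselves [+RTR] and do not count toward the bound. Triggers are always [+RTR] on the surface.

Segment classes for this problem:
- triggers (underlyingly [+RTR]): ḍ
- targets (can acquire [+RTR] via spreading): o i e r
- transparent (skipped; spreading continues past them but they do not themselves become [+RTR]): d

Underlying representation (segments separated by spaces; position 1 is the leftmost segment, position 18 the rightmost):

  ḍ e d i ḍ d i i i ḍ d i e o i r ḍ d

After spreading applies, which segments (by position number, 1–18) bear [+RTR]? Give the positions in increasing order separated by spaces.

1 2 4 5 8 9 10 15 16 17

From /ḍ/ at 1 leftward: word edge.
From /ḍ/ at 5 leftward: 4 /i/ → [+RTR]; 3 /d/ transparent; 2 /e/ → [+RTR]; bound reached.
From /ḍ/ at 10 leftward: 9 /i/ → [+RTR]; 8 /i/ → [+RTR]; bound reached.
From /ḍ/ at 17 leftward: 16 /r/ → [+RTR]; 15 /i/ → [+RTR]; bound reached.
Targets with no active source: positions 7 12 13 14 stay [-emphatic].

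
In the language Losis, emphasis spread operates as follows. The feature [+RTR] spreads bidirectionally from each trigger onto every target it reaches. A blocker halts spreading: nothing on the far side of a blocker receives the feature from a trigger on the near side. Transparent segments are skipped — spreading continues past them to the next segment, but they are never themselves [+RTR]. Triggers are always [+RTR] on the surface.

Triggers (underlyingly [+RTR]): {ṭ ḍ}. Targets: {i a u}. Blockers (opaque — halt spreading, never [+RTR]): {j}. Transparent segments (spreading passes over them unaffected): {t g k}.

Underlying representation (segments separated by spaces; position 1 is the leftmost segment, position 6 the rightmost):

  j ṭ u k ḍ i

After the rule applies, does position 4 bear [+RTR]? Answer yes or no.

no

From /ṭ/ at 2 rightward: 3 /u/ → [+RTR]; 4 /k/ transparent; 5 /ḍ/ is itself a trigger — this domain ends here.
From /ṭ/ at 2 leftward: 1 /j/ blocks.
From /ḍ/ at 5 rightward: 6 /i/ → [+RTR]; word edge.
From /ḍ/ at 5 leftward: 4 /k/ transparent; 3 /u/ → [+RTR]; 2 /ṭ/ is itself a trigger — this domain ends here.
[+RTR] positions on the surface: 2 3 5 6.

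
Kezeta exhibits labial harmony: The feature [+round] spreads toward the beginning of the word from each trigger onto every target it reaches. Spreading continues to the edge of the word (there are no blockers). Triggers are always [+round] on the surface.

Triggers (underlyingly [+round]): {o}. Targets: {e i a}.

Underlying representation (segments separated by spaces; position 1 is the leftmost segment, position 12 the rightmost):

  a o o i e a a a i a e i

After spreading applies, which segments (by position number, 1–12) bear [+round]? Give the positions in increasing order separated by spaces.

From /o/ at 2 leftward: 1 /a/ → [+round]; word edge.
From /o/ at 3 leftward: 2 /o/ is itself a trigger — this domain ends here.
Targets with no active source: positions 4 5 6 7 8 9 10 11 12 stay [-round].

1 2 3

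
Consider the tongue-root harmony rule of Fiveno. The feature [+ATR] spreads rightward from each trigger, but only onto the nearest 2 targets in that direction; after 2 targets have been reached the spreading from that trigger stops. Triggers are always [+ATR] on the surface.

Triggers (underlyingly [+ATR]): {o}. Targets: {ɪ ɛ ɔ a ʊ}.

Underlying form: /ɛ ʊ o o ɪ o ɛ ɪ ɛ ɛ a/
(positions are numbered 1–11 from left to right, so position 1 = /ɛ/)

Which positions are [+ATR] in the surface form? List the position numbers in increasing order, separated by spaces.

3 4 5 6 7 8

From /o/ at 3 rightward: 4 /o/ is itself a trigger — this domain ends here.
From /o/ at 4 rightward: 5 /ɪ/ → [+ATR]; 6 /o/ is itself a trigger — this domain ends here.
From /o/ at 6 rightward: 7 /ɛ/ → [+ATR]; 8 /ɪ/ → [+ATR]; bound reached.
Targets with no active source: positions 1 2 9 10 11 stay [-ATR].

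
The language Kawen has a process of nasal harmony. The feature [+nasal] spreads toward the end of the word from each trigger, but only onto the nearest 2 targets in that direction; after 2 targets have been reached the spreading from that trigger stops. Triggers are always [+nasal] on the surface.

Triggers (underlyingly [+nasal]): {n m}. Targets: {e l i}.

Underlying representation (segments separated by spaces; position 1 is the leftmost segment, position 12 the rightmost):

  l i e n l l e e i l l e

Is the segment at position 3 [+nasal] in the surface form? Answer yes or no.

no

From /n/ at 4 rightward: 5 /l/ → [+nasal]; 6 /l/ → [+nasal]; bound reached.
Targets with no active source: positions 1 2 3 7 8 9 10 11 12 stay [-nasal].
[+nasal] positions on the surface: 4 5 6.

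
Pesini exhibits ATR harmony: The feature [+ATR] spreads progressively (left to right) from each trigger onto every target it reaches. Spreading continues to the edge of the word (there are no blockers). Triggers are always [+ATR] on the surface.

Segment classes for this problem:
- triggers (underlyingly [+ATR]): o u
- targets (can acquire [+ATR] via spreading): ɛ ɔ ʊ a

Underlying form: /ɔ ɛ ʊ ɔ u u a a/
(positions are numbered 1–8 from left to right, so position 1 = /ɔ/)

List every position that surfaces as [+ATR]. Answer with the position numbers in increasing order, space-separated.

5 6 7 8

From /u/ at 5 rightward: 6 /u/ is itself a trigger — this domain ends here.
From /u/ at 6 rightward: 7 /a/ → [+ATR]; 8 /a/ → [+ATR]; word edge.
Targets with no active source: positions 1 2 3 4 stay [-ATR].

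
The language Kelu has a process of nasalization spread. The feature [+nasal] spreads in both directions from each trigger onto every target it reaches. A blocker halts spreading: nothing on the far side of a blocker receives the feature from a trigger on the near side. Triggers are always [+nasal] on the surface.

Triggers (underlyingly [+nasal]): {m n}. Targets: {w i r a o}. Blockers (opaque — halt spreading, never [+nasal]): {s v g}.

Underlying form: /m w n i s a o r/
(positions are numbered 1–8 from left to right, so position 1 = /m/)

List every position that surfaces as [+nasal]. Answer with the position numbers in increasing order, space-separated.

From /m/ at 1 rightward: 2 /w/ → [+nasal]; 3 /n/ is itself a trigger — this domain ends here.
From /m/ at 1 leftward: word edge.
From /n/ at 3 rightward: 4 /i/ → [+nasal]; 5 /s/ blocks.
From /n/ at 3 leftward: 2 /w/ → [+nasal]; 1 /m/ is itself a trigger — this domain ends here.
Targets with no active source: positions 6 7 8 stay [-nasal].

1 2 3 4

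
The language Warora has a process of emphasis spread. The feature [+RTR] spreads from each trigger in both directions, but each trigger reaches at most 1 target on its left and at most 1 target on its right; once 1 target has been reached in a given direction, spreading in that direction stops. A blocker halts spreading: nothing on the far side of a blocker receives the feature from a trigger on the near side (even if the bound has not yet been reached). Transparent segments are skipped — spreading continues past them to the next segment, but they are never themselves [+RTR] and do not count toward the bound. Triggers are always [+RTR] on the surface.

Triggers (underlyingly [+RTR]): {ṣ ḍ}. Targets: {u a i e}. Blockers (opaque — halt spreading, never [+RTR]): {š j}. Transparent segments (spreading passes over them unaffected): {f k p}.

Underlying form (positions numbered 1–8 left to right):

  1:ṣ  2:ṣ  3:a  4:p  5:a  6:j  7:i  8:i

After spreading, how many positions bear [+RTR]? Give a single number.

3

From /ṣ/ at 1 rightward: 2 /ṣ/ is itself a trigger — this domain ends here.
From /ṣ/ at 1 leftward: word edge.
From /ṣ/ at 2 rightward: 3 /a/ → [+RTR]; bound reached.
From /ṣ/ at 2 leftward: 1 /ṣ/ is itself a trigger — this domain ends here.
Targets with no active source: positions 5 7 8 stay [-emphatic].
[+RTR] positions on the surface: 1 2 3.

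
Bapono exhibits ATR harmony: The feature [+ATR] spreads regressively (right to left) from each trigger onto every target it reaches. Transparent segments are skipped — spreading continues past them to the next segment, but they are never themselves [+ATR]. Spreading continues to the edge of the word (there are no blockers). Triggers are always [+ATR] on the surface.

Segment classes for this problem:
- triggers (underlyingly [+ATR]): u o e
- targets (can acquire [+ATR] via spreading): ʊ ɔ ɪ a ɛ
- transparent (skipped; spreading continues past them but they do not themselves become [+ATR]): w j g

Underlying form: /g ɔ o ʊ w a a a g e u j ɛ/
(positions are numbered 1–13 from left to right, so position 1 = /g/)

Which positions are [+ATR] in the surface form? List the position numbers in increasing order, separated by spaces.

2 3 4 6 7 8 10 11

From /o/ at 3 leftward: 2 /ɔ/ → [+ATR]; 1 /g/ transparent; word edge.
From /e/ at 10 leftward: 9 /g/ transparent; 8 /a/ → [+ATR]; 7 /a/ → [+ATR]; 6 /a/ → [+ATR]; 5 /w/ transparent; 4 /ʊ/ → [+ATR]; 3 /o/ is itself a trigger — this domain ends here.
From /u/ at 11 leftward: 10 /e/ is itself a trigger — this domain ends here.
Target with no active source: position 13 stays [-ATR].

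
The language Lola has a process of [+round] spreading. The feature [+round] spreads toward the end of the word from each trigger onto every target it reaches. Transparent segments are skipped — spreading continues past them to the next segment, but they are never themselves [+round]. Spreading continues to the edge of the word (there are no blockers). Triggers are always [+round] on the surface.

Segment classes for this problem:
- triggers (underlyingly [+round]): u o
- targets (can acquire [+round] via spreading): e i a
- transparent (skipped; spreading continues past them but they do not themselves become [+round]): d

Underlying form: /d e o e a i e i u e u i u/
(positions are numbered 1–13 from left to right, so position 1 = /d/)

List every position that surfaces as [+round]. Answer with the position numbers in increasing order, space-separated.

3 4 5 6 7 8 9 10 11 12 13

From /o/ at 3 rightward: 4 /e/ → [+round]; 5 /a/ → [+round]; 6 /i/ → [+round]; 7 /e/ → [+round]; 8 /i/ → [+round]; 9 /u/ is itself a trigger — this domain ends here.
From /u/ at 9 rightward: 10 /e/ → [+round]; 11 /u/ is itself a trigger — this domain ends here.
From /u/ at 11 rightward: 12 /i/ → [+round]; 13 /u/ is itself a trigger — this domain ends here.
From /u/ at 13 rightward: word edge.
Target with no active source: position 2 stays [-round].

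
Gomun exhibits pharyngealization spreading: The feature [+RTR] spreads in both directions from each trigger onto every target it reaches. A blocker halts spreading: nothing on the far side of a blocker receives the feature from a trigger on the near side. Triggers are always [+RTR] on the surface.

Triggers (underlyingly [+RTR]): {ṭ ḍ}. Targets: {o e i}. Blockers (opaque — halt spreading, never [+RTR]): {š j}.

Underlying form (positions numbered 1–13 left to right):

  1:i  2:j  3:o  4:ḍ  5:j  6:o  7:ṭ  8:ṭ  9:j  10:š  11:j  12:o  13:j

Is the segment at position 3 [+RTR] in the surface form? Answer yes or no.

From /ḍ/ at 4 rightward: 5 /j/ blocks.
From /ḍ/ at 4 leftward: 3 /o/ → [+RTR]; 2 /j/ blocks.
From /ṭ/ at 7 rightward: 8 /ṭ/ is itself a trigger — this domain ends here.
From /ṭ/ at 7 leftward: 6 /o/ → [+RTR]; 5 /j/ blocks.
From /ṭ/ at 8 rightward: 9 /j/ blocks.
From /ṭ/ at 8 leftward: 7 /ṭ/ is itself a trigger — this domain ends here.
Targets with no active source: positions 1 12 stay [-emphatic].
[+RTR] positions on the surface: 3 4 6 7 8.

yes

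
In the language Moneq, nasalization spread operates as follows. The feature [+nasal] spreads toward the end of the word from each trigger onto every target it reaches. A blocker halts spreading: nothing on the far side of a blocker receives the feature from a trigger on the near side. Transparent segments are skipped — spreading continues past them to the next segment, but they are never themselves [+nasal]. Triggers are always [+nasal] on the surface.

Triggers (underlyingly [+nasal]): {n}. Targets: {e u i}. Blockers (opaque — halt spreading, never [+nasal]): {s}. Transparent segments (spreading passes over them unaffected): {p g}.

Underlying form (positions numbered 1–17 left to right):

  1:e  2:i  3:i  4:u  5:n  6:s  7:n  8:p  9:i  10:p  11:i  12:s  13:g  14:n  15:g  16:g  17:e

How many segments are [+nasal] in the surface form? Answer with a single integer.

6

From /n/ at 5 rightward: 6 /s/ blocks.
From /n/ at 7 rightward: 8 /p/ transparent; 9 /i/ → [+nasal]; 10 /p/ transparent; 11 /i/ → [+nasal]; 12 /s/ blocks.
From /n/ at 14 rightward: 15 /g/ transparent; 16 /g/ transparent; 17 /e/ → [+nasal]; word edge.
Targets with no active source: positions 1 2 3 4 stay [-nasal].
[+nasal] positions on the surface: 5 7 9 11 14 17.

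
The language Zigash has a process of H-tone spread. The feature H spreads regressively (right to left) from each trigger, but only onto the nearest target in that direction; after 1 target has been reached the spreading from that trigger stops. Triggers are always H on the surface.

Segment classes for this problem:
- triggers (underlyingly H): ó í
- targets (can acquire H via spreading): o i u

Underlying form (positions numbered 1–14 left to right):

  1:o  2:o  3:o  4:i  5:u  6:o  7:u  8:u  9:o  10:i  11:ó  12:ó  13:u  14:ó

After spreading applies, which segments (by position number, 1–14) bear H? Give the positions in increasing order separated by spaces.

From /ó/ at 11 leftward: 10 /i/ → H; bound reached.
From /ó/ at 12 leftward: 11 /ó/ is itself a trigger — this domain ends here.
From /ó/ at 14 leftward: 13 /u/ → H; bound reached.
Targets with no active source: positions 1 2 3 4 5 6 7 8 9 stay [-high tone].

10 11 12 13 14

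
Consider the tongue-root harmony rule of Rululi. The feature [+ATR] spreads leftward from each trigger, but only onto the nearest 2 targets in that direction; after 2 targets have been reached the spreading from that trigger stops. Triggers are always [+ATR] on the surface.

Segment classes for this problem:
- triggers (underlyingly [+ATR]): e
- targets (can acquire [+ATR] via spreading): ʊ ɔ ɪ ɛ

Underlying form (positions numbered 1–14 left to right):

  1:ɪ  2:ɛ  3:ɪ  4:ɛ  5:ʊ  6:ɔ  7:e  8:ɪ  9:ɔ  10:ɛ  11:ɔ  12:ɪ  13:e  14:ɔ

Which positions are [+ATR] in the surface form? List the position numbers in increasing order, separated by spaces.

5 6 7 11 12 13

From /e/ at 7 leftward: 6 /ɔ/ → [+ATR]; 5 /ʊ/ → [+ATR]; bound reached.
From /e/ at 13 leftward: 12 /ɪ/ → [+ATR]; 11 /ɔ/ → [+ATR]; bound reached.
Targets with no active source: positions 1 2 3 4 8 9 10 14 stay [-ATR].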